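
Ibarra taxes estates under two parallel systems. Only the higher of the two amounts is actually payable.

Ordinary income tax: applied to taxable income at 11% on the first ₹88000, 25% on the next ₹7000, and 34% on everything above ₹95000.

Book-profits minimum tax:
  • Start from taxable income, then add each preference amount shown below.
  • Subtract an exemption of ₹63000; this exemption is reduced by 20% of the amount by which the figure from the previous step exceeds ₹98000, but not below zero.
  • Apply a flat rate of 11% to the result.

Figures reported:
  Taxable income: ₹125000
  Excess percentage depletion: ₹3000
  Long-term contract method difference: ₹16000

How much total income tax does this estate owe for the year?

₹21630

Ordinary income tax:
  ₹88000 × 11% = ₹9680
  ₹7000 × 25% = ₹1750
  ₹30000 × 34% = ₹10200
  → ₹21630

Book-profits minimum tax:
  Adjusted income: ₹125000 + ₹3000 + ₹16000 = ₹144000
  Exemption: ₹63000 − 20% × (₹144000 − ₹98000) = ₹63000 − ₹9200 = ₹53800
  Base: ₹144000 − ₹53800 = ₹90200
  ₹90200 × 11% = ₹9922

₹21630 > ₹9922, so the ordinary income tax governs.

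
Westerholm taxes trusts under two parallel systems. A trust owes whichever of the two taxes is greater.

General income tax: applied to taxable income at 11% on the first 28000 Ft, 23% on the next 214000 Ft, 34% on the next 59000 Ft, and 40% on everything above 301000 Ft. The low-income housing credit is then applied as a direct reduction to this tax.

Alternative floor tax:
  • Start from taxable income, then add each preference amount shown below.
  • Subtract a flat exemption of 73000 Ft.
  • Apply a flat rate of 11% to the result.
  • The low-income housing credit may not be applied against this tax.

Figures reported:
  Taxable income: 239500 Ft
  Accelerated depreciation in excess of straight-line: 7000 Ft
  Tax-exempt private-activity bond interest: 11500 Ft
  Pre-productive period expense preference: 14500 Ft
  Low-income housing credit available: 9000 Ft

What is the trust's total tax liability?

General income tax:
  28000 Ft × 11% = 3080 Ft
  211500 Ft × 23% = 48645 Ft
  → 51725 Ft
  Less low-income housing credit 9000 Ft → 42725 Ft

Alternative floor tax:
  Adjusted income: 239500 Ft + 7000 Ft + 11500 Ft + 14500 Ft = 272500 Ft
  Less exemption 73000 Ft → base 199500 Ft
  199500 Ft × 11% = 21945 Ft

42725 Ft > 21945 Ft, so the general income tax governs.

42725 Ft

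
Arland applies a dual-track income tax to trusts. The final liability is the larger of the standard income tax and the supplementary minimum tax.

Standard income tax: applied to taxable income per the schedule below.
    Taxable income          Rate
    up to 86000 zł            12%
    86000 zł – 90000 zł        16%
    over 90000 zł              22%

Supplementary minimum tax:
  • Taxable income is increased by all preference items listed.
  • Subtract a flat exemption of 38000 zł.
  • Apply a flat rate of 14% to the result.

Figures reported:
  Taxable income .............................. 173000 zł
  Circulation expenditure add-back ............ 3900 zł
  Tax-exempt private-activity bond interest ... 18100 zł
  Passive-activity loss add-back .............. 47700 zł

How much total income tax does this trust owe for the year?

29220 zł

Supplementary minimum tax:
  Adjusted income: 173000 zł + 3900 zł + 18100 zł + 47700 zł = 242700 zł
  Less exemption 38000 zł → base 204700 zł
  204700 zł × 14% = 28658 zł

Standard income tax:
  86000 zł × 12% = 10320 zł
  4000 zł × 16% = 640 zł
  83000 zł × 22% = 18260 zł
  → 29220 zł

29220 zł > 28658 zł, so the standard income tax governs.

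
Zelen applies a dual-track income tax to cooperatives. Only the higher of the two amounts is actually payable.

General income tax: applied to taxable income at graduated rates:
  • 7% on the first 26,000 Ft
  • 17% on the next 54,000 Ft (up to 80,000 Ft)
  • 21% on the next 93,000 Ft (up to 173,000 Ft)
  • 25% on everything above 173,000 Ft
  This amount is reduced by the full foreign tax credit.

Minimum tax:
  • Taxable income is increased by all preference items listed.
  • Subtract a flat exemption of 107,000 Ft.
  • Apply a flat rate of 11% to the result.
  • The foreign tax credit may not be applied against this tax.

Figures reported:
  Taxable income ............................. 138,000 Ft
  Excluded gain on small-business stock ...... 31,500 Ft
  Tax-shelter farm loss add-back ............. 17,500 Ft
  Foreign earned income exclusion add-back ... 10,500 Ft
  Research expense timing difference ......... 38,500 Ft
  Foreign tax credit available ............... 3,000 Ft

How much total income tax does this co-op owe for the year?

General income tax:
  26,000 Ft × 7% = 1,820 Ft
  54,000 Ft × 17% = 9,180 Ft
  58,000 Ft × 21% = 12,180 Ft
  → 23,180 Ft
  Less foreign tax credit 3,000 Ft → 20,180 Ft

Minimum tax:
  Adjusted income: 138,000 Ft + 31,500 Ft + 17,500 Ft + 10,500 Ft + 38,500 Ft = 236,000 Ft
  Less exemption 107,000 Ft → base 129,000 Ft
  129,000 Ft × 11% = 14,190 Ft

20,180 Ft > 14,190 Ft, so the general income tax governs.

20,180 Ft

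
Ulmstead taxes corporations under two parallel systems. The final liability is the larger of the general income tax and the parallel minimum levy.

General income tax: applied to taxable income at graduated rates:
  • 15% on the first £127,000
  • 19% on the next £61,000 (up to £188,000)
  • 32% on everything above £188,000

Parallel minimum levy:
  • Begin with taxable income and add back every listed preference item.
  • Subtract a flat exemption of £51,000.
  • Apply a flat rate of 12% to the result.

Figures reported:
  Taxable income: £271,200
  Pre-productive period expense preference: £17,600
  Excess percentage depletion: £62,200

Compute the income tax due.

£57,264

Parallel minimum levy:
  Adjusted income: £271,200 + £17,600 + £62,200 = £351,000
  Less exemption £51,000 → base £300,000
  £300,000 × 12% = £36,000

General income tax:
  £127,000 × 15% = £19,050
  £61,000 × 19% = £11,590
  £83,200 × 32% = £26,624
  → £57,264

£57,264 > £36,000, so the general income tax governs.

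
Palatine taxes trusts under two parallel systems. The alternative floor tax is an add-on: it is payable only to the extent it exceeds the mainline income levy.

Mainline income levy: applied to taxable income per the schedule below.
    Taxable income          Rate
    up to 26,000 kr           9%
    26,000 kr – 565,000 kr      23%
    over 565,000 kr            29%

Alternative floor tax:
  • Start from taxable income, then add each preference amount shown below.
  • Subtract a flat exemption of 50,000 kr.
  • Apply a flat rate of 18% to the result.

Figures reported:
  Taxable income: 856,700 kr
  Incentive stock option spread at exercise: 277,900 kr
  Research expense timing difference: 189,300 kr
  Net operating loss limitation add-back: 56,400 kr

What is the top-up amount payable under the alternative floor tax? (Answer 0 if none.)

Alternative floor tax:
  Adjusted income: 856,700 kr + 277,900 kr + 189,300 kr + 56,400 kr = 1,380,300 kr
  Less exemption 50,000 kr → base 1,330,300 kr
  1,330,300 kr × 18% = 239,454 kr

Mainline income levy:
  26,000 kr × 9% = 2,340 kr
  539,000 kr × 23% = 123,970 kr
  291,700 kr × 29% = 84,593 kr
  → 210,903 kr

Excess of alternative floor tax over mainline income levy: 239,454 kr − 210,903 kr = 28,551 kr.

28,551 kr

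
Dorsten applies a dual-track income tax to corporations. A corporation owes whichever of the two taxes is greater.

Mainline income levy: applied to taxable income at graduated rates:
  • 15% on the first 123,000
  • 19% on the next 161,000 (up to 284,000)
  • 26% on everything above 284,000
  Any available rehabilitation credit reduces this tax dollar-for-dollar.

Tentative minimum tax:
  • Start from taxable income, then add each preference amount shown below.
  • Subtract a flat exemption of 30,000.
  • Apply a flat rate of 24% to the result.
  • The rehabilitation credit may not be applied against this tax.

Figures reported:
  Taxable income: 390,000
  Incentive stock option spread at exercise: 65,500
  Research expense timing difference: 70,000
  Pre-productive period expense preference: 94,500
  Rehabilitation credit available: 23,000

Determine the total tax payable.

141,600

Tentative minimum tax:
  Adjusted income: 390,000 + 65,500 + 70,000 + 94,500 = 620,000
  Less exemption 30,000 → base 590,000
  590,000 × 24% = 141,600

Mainline income levy:
  123,000 × 15% = 18,450
  161,000 × 19% = 30,590
  106,000 × 26% = 27,560
  → 76,600
  Less rehabilitation credit 23,000 → 53,600

141,600 > 53,600, so the tentative minimum tax is the binding amount.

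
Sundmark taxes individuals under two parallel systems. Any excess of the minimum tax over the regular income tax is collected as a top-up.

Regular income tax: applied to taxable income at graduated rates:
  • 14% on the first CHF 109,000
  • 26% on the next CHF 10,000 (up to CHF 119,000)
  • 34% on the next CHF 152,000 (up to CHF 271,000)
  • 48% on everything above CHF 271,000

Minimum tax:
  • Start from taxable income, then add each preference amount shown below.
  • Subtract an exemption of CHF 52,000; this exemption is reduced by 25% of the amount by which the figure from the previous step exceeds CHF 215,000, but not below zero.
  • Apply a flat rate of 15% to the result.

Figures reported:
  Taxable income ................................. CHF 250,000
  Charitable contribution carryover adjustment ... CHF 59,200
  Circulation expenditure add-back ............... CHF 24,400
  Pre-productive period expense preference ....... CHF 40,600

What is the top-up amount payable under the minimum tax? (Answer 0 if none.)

CHF 0

Regular income tax:
  CHF 109,000 × 14% = CHF 15,260
  CHF 10,000 × 26% = CHF 2,600
  CHF 131,000 × 34% = CHF 44,540
  → CHF 62,400

Minimum tax:
  Adjusted income: CHF 250,000 + CHF 59,200 + CHF 24,400 + CHF 40,600 = CHF 374,200
  Exemption: CHF 52,000 − 25% × (CHF 374,200 − CHF 215,000) = CHF 52,000 − CHF 39,800 = CHF 12,200
  Base: CHF 374,200 − CHF 12,200 = CHF 362,000
  CHF 362,000 × 15% = CHF 54,300

CHF 54,300 ≤ CHF 62,400, so no add-on is due.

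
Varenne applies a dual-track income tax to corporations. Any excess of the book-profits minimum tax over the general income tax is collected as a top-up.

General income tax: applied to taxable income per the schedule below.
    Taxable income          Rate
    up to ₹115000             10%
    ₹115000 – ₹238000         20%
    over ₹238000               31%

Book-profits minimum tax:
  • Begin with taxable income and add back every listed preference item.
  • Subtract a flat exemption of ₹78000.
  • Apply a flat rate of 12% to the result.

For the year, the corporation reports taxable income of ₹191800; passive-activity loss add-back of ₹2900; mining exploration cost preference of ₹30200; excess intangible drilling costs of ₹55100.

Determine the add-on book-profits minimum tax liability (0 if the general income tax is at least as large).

Book-profits minimum tax:
  Adjusted income: ₹191800 + ₹2900 + ₹30200 + ₹55100 = ₹280000
  Less exemption ₹78000 → base ₹202000
  ₹202000 × 12% = ₹24240

General income tax:
  ₹115000 × 10% = ₹11500
  ₹76800 × 20% = ₹15360
  → ₹26860

₹24240 ≤ ₹26860, so no add-on is due.

₹0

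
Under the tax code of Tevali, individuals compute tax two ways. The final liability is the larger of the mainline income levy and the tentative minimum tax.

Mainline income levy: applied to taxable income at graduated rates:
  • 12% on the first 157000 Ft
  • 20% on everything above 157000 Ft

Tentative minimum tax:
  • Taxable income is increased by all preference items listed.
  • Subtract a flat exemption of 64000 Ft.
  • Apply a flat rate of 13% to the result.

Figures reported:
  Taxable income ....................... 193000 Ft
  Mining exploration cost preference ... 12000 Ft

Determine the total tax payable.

26040 Ft

Tentative minimum tax:
  Adjusted income: 193000 Ft + 12000 Ft = 205000 Ft
  Less exemption 64000 Ft → base 141000 Ft
  141000 Ft × 13% = 18330 Ft

Mainline income levy:
  157000 Ft × 12% = 18840 Ft
  36000 Ft × 20% = 7200 Ft
  → 26040 Ft

26040 Ft > 18330 Ft, so the mainline income levy governs.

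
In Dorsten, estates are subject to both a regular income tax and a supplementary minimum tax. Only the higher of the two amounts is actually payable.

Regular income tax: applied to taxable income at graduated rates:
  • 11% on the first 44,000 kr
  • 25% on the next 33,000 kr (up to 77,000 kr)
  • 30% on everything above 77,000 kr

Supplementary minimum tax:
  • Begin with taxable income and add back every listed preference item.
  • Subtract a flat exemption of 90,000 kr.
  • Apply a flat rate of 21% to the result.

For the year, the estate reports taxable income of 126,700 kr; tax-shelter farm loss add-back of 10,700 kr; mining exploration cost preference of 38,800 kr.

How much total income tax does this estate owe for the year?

28,000 kr

Regular income tax:
  44,000 kr × 11% = 4,840 kr
  33,000 kr × 25% = 8,250 kr
  49,700 kr × 30% = 14,910 kr
  → 28,000 kr

Supplementary minimum tax:
  Adjusted income: 126,700 kr + 10,700 kr + 38,800 kr = 176,200 kr
  Less exemption 90,000 kr → base 86,200 kr
  86,200 kr × 21% = 18,102 kr

28,000 kr > 18,102 kr, so the regular income tax governs.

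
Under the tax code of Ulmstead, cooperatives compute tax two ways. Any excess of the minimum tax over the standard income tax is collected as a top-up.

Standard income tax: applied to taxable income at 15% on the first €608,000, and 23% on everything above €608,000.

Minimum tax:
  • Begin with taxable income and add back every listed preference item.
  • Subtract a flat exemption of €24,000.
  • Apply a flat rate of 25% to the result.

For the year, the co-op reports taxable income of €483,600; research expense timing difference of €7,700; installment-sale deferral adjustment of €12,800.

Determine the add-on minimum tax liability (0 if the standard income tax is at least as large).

Minimum tax:
  Adjusted income: €483,600 + €7,700 + €12,800 = €504,100
  Less exemption €24,000 → base €480,100
  €480,100 × 25% = €120,025

Standard income tax:
  €483,600 × 15% = €72,540

Excess of minimum tax over standard income tax: €120,025 − €72,540 = €47,485.

€47,485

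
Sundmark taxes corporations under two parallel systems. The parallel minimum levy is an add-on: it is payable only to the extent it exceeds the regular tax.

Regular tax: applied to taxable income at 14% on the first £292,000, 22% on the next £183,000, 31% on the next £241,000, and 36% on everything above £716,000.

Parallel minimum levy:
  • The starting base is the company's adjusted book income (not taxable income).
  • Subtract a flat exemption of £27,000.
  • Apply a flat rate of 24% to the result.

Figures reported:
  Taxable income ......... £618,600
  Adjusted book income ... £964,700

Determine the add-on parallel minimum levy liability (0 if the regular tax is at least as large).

Regular tax:
  £292,000 × 14% = £40,880
  £183,000 × 22% = £40,260
  £143,600 × 31% = £44,516
  → £125,656

Parallel minimum levy:
  Base (adjusted book income): £964,700
  Less exemption £27,000 → base £937,700
  £937,700 × 24% = £225,048

Excess of parallel minimum levy over regular tax: £225,048 − £125,656 = £99,392.

£99,392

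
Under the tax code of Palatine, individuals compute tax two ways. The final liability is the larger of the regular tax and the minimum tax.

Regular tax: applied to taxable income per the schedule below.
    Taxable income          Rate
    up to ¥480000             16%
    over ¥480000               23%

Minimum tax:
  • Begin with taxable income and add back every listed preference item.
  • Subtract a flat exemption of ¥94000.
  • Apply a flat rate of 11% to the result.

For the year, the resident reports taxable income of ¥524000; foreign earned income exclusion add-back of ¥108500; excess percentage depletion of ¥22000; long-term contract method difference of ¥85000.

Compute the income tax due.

¥86920

Minimum tax:
  Adjusted income: ¥524000 + ¥108500 + ¥22000 + ¥85000 = ¥739500
  Less exemption ¥94000 → base ¥645500
  ¥645500 × 11% = ¥71005

Regular tax:
  ¥480000 × 16% = ¥76800
  ¥44000 × 23% = ¥10120
  → ¥86920

¥86920 > ¥71005, so the regular tax governs.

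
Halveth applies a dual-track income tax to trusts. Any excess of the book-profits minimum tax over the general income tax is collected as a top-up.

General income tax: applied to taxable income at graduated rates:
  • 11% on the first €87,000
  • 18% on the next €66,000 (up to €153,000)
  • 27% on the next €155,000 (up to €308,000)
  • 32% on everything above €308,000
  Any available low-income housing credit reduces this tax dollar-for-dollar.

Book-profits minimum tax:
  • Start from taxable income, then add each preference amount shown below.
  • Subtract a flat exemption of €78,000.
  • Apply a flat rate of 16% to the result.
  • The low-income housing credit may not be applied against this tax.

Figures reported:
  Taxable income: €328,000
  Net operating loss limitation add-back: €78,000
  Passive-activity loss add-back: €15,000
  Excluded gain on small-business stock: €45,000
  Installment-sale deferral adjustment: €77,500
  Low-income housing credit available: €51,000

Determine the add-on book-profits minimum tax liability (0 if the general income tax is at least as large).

Book-profits minimum tax:
  Adjusted income: €328,000 + €78,000 + €15,000 + €45,000 + €77,500 = €543,500
  Less exemption €78,000 → base €465,500
  €465,500 × 16% = €74,480

General income tax:
  €87,000 × 11% = €9,570
  €66,000 × 18% = €11,880
  €155,000 × 27% = €41,850
  €20,000 × 32% = €6,400
  → €69,700
  Less low-income housing credit €51,000 → €18,700

Excess of book-profits minimum tax over general income tax: €74,480 − €18,700 = €55,780.

€55,780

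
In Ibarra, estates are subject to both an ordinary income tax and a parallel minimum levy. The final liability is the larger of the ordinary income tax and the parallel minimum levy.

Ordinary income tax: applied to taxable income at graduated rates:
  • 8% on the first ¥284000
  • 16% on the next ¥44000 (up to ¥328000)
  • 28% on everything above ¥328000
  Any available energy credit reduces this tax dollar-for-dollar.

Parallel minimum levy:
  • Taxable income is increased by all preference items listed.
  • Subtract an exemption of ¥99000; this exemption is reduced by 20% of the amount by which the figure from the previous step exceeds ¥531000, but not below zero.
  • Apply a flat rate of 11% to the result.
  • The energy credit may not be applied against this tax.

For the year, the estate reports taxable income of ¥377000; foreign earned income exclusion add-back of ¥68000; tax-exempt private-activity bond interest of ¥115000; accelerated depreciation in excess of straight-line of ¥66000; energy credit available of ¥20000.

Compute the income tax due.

Parallel minimum levy:
  Adjusted income: ¥377000 + ¥68000 + ¥115000 + ¥66000 = ¥626000
  Exemption: ¥99000 − 20% × (¥626000 − ¥531000) = ¥99000 − ¥19000 = ¥80000
  Base: ¥626000 − ¥80000 = ¥546000
  ¥546000 × 11% = ¥60060

Ordinary income tax:
  ¥284000 × 8% = ¥22720
  ¥44000 × 16% = ¥7040
  ¥49000 × 28% = ¥13720
  → ¥43480
  Less energy credit ¥20000 → ¥23480

¥60060 > ¥23480, so the parallel minimum levy is the binding amount.

¥60060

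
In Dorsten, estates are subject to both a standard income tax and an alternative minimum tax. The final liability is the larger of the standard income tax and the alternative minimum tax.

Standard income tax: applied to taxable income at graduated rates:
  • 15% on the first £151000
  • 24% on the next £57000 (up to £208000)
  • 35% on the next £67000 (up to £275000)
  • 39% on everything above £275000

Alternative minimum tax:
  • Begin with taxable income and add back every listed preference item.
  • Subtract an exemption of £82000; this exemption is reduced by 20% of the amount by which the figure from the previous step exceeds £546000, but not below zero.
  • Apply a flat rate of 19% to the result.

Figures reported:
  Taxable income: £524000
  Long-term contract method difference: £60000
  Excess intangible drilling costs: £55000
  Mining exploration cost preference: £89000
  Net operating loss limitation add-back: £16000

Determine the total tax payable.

Standard income tax:
  £151000 × 15% = £22650
  £57000 × 24% = £13680
  £67000 × 35% = £23450
  £249000 × 39% = £97110
  → £156890

Alternative minimum tax:
  Adjusted income: £524000 + £60000 + £55000 + £89000 + £16000 = £744000
  Exemption: £82000 − 20% × (£744000 − £546000) = £82000 − £39600 = £42400
  Base: £744000 − £42400 = £701600
  £701600 × 19% = £133304

£156890 > £133304, so the standard income tax governs.

£156890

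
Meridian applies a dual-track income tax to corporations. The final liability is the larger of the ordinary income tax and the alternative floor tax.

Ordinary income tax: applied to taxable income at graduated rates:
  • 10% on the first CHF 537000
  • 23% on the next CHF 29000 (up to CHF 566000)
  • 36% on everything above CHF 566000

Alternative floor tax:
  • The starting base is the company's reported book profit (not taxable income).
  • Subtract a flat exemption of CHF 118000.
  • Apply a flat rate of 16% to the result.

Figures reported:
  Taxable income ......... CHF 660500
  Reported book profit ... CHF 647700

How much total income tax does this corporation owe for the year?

CHF 94390

Alternative floor tax:
  Base (reported book profit): CHF 647700
  Less exemption CHF 118000 → base CHF 529700
  CHF 529700 × 16% = CHF 84752

Ordinary income tax:
  CHF 537000 × 10% = CHF 53700
  CHF 29000 × 23% = CHF 6670
  CHF 94500 × 36% = CHF 34020
  → CHF 94390

CHF 94390 > CHF 84752, so the ordinary income tax governs.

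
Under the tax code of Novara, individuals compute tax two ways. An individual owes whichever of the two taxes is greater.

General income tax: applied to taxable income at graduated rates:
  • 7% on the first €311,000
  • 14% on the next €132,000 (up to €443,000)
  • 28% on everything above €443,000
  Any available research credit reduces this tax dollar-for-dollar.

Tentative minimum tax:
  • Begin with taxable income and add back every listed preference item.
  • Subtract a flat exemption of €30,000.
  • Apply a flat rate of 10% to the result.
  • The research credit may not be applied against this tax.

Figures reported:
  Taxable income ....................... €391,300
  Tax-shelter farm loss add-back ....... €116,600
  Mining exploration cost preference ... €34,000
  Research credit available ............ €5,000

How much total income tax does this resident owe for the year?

€51,190

General income tax:
  €311,000 × 7% = €21,770
  €80,300 × 14% = €11,242
  → €33,012
  Less research credit €5,000 → €28,012

Tentative minimum tax:
  Adjusted income: €391,300 + €116,600 + €34,000 = €541,900
  Less exemption €30,000 → base €511,900
  €511,900 × 10% = €51,190

€51,190 > €28,012, so the tentative minimum tax is the binding amount.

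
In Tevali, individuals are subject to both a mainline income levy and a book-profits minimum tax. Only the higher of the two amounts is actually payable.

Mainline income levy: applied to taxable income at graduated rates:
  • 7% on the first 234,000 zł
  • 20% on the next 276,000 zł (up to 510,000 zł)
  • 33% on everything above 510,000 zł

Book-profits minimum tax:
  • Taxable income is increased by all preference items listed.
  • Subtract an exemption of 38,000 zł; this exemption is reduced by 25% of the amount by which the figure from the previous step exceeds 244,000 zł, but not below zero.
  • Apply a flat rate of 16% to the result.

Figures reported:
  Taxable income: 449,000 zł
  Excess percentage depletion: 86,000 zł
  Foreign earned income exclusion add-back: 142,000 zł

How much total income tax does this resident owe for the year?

Mainline income levy:
  234,000 zł × 7% = 16,380 zł
  215,000 zł × 20% = 43,000 zł
  → 59,380 zł

Book-profits minimum tax:
  Adjusted income: 449,000 zł + 86,000 zł + 142,000 zł = 677,000 zł
  Exemption: 25% × (677,000 zł − 244,000 zł) = 108,250 zł ≥ 38,000 zł, so the exemption is fully phased out
  Base: 677,000 zł − 0 zł = 677,000 zł
  677,000 zł × 16% = 108,320 zł

108,320 zł > 59,380 zł, so the book-profits minimum tax is the binding amount.

108,320 zł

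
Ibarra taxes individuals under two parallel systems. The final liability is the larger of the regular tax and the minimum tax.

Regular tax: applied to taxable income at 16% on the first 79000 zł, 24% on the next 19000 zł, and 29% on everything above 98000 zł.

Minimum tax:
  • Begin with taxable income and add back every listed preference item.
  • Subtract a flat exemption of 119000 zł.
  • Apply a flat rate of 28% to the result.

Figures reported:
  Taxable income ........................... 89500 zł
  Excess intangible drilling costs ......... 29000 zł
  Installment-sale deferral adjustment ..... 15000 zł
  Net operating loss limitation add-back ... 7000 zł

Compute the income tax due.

15160 zł

Regular tax:
  79000 zł × 16% = 12640 zł
  10500 zł × 24% = 2520 zł
  → 15160 zł

Minimum tax:
  Adjusted income: 89500 zł + 29000 zł + 15000 zł + 7000 zł = 140500 zł
  Less exemption 119000 zł → base 21500 zł
  21500 zł × 28% = 6020 zł

15160 zł > 6020 zł, so the regular tax governs.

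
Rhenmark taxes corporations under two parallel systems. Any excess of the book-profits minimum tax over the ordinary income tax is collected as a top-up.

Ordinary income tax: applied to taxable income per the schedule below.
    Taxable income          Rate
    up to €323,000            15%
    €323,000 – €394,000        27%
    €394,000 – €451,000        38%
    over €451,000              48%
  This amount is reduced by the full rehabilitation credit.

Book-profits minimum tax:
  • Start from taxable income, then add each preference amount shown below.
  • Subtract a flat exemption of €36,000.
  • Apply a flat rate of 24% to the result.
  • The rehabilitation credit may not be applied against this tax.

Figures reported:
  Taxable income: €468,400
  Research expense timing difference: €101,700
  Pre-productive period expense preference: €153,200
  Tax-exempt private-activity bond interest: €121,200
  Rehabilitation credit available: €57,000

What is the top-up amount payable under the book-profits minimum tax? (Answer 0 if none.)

€153,408

Ordinary income tax:
  €323,000 × 15% = €48,450
  €71,000 × 27% = €19,170
  €57,000 × 38% = €21,660
  €17,400 × 48% = €8,352
  → €97,632
  Less rehabilitation credit €57,000 → €40,632

Book-profits minimum tax:
  Adjusted income: €468,400 + €101,700 + €153,200 + €121,200 = €844,500
  Less exemption €36,000 → base €808,500
  €808,500 × 24% = €194,040

Excess of book-profits minimum tax over ordinary income tax: €194,040 − €40,632 = €153,408.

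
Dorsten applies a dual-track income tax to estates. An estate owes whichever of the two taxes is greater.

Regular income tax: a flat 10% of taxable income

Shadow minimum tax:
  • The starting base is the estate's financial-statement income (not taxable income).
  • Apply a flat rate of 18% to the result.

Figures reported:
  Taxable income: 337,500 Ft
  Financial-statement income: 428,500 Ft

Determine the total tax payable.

77,130 Ft

Shadow minimum tax:
  Base (financial-statement income): 428,500 Ft
  428,500 Ft × 18% = 77,130 Ft

Regular income tax:
  337,500 Ft × 10% = 33,750 Ft

77,130 Ft > 33,750 Ft, so the shadow minimum tax is the binding amount.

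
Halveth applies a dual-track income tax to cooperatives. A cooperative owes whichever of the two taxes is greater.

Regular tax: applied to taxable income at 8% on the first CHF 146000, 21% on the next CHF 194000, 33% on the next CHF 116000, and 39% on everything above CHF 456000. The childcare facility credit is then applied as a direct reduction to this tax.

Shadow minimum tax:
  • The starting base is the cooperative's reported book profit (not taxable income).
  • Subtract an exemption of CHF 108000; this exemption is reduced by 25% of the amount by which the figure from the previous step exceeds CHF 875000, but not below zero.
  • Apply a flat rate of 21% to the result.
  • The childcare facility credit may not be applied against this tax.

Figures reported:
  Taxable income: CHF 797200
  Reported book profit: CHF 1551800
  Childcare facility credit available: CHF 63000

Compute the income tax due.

Shadow minimum tax:
  Base (reported book profit): CHF 1551800
  Exemption: 25% × (CHF 1551800 − CHF 875000) = CHF 169200 ≥ CHF 108000, so the exemption is fully phased out
  Base: CHF 1551800 − CHF 0 = CHF 1551800
  CHF 1551800 × 21% = CHF 325878

Regular tax:
  CHF 146000 × 8% = CHF 11680
  CHF 194000 × 21% = CHF 40740
  CHF 116000 × 33% = CHF 38280
  CHF 341200 × 39% = CHF 133068
  → CHF 223768
  Less childcare facility credit CHF 63000 → CHF 160768

CHF 325878 > CHF 160768, so the shadow minimum tax is the binding amount.

CHF 325878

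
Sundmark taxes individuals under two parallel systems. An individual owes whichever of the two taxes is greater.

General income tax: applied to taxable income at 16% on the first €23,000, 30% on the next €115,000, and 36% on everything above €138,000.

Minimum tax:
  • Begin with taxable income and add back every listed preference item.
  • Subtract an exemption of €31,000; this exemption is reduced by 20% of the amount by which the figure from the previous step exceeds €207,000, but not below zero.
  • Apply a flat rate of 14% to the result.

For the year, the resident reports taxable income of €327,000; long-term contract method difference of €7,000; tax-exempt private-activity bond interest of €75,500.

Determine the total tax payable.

General income tax:
  €23,000 × 16% = €3,680
  €115,000 × 30% = €34,500
  €189,000 × 36% = €68,040
  → €106,220

Minimum tax:
  Adjusted income: €327,000 + €7,000 + €75,500 = €409,500
  Exemption: 20% × (€409,500 − €207,000) = €40,500 ≥ €31,000, so the exemption is fully phased out
  Base: €409,500 − €0 = €409,500
  €409,500 × 14% = €57,330

€106,220 > €57,330, so the general income tax governs.

€106,220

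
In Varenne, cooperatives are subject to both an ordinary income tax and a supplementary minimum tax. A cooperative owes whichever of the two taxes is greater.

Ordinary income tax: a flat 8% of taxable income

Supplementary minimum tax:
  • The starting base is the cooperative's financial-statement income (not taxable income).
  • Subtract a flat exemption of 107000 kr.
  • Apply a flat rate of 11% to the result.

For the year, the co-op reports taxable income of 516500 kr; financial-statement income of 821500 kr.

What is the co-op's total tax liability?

78595 kr

Supplementary minimum tax:
  Base (financial-statement income): 821500 kr
  Less exemption 107000 kr → base 714500 kr
  714500 kr × 11% = 78595 kr

Ordinary income tax:
  516500 kr × 8% = 41320 kr

78595 kr > 41320 kr, so the supplementary minimum tax is the binding amount.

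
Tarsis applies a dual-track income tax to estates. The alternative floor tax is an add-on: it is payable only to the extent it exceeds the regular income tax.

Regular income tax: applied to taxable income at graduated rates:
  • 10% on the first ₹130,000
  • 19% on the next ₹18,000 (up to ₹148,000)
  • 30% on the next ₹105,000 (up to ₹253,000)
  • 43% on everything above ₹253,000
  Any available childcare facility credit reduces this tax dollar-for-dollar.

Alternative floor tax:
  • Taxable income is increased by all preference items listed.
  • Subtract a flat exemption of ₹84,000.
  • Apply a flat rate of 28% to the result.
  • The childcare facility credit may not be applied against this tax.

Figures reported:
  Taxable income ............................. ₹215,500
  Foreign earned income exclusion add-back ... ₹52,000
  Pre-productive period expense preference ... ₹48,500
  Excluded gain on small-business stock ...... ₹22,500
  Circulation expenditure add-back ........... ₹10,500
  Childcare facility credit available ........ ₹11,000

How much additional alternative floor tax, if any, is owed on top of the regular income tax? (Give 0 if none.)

₹48,530

Regular income tax:
  ₹130,000 × 10% = ₹13,000
  ₹18,000 × 19% = ₹3,420
  ₹67,500 × 30% = ₹20,250
  → ₹36,670
  Less childcare facility credit ₹11,000 → ₹25,670

Alternative floor tax:
  Adjusted income: ₹215,500 + ₹52,000 + ₹48,500 + ₹22,500 + ₹10,500 = ₹349,000
  Less exemption ₹84,000 → base ₹265,000
  ₹265,000 × 28% = ₹74,200

Excess of alternative floor tax over regular income tax: ₹74,200 − ₹25,670 = ₹48,530.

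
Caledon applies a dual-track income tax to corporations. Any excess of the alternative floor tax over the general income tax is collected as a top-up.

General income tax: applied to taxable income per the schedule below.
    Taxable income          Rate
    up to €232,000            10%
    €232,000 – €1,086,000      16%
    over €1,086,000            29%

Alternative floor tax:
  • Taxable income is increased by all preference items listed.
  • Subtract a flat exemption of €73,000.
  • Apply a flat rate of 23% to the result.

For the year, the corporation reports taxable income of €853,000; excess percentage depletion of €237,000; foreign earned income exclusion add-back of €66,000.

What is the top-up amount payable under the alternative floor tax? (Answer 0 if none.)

€126,530

General income tax:
  €232,000 × 10% = €23,200
  €621,000 × 16% = €99,360
  → €122,560

Alternative floor tax:
  Adjusted income: €853,000 + €237,000 + €66,000 = €1,156,000
  Less exemption €73,000 → base €1,083,000
  €1,083,000 × 23% = €249,090

Excess of alternative floor tax over general income tax: €249,090 − €122,560 = €126,530.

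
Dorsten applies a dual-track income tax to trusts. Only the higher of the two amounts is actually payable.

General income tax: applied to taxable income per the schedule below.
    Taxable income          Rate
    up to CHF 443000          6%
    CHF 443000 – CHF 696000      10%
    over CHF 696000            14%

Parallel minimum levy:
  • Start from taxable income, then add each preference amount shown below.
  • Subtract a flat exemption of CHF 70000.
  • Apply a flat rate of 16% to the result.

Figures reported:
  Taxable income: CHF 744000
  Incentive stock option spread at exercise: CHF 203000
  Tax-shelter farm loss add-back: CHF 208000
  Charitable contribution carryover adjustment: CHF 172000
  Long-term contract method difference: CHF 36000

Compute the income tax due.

Parallel minimum levy:
  Adjusted income: CHF 744000 + CHF 203000 + CHF 208000 + CHF 172000 + CHF 36000 = CHF 1363000
  Less exemption CHF 70000 → base CHF 1293000
  CHF 1293000 × 16% = CHF 206880

General income tax:
  CHF 443000 × 6% = CHF 26580
  CHF 253000 × 10% = CHF 25300
  CHF 48000 × 14% = CHF 6720
  → CHF 58600

CHF 206880 > CHF 58600, so the parallel minimum levy is the binding amount.

CHF 206880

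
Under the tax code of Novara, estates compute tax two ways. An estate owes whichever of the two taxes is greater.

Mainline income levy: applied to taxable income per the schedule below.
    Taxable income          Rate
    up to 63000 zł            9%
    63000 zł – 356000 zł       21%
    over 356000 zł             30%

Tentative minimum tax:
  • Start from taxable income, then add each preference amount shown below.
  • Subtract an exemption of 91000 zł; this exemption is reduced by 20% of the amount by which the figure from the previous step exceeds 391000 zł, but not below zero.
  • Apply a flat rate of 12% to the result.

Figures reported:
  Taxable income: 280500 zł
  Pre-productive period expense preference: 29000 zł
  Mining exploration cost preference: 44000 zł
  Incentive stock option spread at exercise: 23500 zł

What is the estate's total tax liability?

Mainline income levy:
  63000 zł × 9% = 5670 zł
  217500 zł × 21% = 45675 zł
  → 51345 zł

Tentative minimum tax:
  Adjusted income: 280500 zł + 29000 zł + 44000 zł + 23500 zł = 377000 zł
  Exemption: 377000 zł ≤ 391000 zł, so full 91000 zł applies
  Base: 377000 zł − 91000 zł = 286000 zł
  286000 zł × 12% = 34320 zł

51345 zł > 34320 zł, so the mainline income levy governs.

51345 zł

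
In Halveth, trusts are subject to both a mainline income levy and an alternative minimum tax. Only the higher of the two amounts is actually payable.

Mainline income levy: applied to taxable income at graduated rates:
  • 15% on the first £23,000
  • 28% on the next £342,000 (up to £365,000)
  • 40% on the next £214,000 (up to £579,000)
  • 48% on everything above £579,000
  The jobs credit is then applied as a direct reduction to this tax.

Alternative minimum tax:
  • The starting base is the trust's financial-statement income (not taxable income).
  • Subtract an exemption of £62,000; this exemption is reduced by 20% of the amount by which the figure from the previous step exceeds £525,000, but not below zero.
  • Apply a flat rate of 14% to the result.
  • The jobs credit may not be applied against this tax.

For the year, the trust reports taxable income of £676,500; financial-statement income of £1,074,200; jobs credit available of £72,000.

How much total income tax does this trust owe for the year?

£159,610

Mainline income levy:
  £23,000 × 15% = £3,450
  £342,000 × 28% = £95,760
  £214,000 × 40% = £85,600
  £97,500 × 48% = £46,800
  → £231,610
  Less jobs credit £72,000 → £159,610

Alternative minimum tax:
  Base (financial-statement income): £1,074,200
  Exemption: 20% × (£1,074,200 − £525,000) = £109,840 ≥ £62,000, so the exemption is fully phased out
  Base: £1,074,200 − £0 = £1,074,200
  £1,074,200 × 14% = £150,388

£159,610 > £150,388, so the mainline income levy governs.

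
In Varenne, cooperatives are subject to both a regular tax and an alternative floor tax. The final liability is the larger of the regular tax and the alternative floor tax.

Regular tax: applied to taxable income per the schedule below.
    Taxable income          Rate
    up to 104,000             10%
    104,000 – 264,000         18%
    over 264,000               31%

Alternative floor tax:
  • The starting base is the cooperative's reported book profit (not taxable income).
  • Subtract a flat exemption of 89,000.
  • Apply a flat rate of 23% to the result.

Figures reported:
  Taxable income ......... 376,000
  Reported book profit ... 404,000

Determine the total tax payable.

Alternative floor tax:
  Base (reported book profit): 404,000
  Less exemption 89,000 → base 315,000
  315,000 × 23% = 72,450

Regular tax:
  104,000 × 10% = 10,400
  160,000 × 18% = 28,800
  112,000 × 31% = 34,720
  → 73,920

73,920 > 72,450, so the regular tax governs.

73,920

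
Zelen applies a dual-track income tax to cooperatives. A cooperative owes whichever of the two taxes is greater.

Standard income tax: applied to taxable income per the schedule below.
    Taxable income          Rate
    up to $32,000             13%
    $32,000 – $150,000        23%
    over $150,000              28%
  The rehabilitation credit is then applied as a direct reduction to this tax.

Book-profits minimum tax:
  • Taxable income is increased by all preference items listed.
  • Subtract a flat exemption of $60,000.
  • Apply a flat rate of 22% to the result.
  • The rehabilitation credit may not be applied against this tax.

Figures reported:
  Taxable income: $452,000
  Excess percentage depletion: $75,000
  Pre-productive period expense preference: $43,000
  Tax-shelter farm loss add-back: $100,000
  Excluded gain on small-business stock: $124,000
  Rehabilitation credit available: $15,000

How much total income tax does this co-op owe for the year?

$161,480

Book-profits minimum tax:
  Adjusted income: $452,000 + $75,000 + $43,000 + $100,000 + $124,000 = $794,000
  Less exemption $60,000 → base $734,000
  $734,000 × 22% = $161,480

Standard income tax:
  $32,000 × 13% = $4,160
  $118,000 × 23% = $27,140
  $302,000 × 28% = $84,560
  → $115,860
  Less rehabilitation credit $15,000 → $100,860

$161,480 > $100,860, so the book-profits minimum tax is the binding amount.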